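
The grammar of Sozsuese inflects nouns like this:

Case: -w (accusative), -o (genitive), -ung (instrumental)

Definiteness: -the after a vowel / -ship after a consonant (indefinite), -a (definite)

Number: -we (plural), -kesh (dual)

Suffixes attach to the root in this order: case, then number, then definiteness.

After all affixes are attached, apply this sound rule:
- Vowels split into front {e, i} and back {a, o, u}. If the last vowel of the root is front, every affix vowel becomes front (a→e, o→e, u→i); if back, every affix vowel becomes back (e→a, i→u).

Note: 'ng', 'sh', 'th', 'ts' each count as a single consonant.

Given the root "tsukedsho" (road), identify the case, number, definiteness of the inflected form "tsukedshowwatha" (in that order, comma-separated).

Segment: tsukedsho-w-we-the.
case: -w → accusative.
number: -we → plural.
definiteness: -the/ship → indefinite.

accusative, plural, indefinite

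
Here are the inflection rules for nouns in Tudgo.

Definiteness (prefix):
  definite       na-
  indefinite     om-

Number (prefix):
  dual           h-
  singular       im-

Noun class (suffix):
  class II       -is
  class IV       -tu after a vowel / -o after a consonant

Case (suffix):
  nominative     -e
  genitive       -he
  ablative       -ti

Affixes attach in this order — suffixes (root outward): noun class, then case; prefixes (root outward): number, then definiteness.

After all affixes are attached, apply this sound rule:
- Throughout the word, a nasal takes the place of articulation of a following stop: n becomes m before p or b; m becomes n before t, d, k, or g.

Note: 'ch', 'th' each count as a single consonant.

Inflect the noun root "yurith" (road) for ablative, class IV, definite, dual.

Attach number dual h- → hyurith.
Attach noun class class IV -o (after consonant 'th') → hyuritho.
Attach case ablative -ti → hyurithoti.
Attach definiteness definite na- → nahyurithoti.
Nasal assimilation: no change.

nahyurithoti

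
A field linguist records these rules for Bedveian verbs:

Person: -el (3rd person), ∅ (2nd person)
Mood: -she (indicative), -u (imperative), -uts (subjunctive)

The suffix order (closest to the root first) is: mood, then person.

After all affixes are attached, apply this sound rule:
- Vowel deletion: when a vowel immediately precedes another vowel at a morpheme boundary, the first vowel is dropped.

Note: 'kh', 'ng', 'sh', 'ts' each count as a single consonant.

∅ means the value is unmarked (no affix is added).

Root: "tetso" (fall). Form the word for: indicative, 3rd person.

tetsoshel

Attach mood indicative -she → tetsoshe.
Attach person 3rd person -el → tetsosheel.
Apply vowel deletion: tetsosheel → tetsoshel.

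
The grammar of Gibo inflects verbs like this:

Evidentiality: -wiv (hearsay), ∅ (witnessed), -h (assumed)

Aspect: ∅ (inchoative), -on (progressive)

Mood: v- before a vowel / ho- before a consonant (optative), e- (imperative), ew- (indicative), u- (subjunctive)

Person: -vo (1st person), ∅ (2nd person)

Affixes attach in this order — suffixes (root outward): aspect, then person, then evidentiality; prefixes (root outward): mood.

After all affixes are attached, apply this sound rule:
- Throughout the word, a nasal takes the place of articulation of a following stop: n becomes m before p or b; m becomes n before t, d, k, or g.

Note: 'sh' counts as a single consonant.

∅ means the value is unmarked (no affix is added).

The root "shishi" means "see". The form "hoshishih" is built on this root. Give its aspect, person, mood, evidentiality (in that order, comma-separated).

inchoative, 2nd person, optative, assumed

Segment: ho-shishi-h.
aspect: ∅ → inchoative.
person: ∅ → 2nd person.
mood: v/ho- → optative.
evidentiality: -h → assumed.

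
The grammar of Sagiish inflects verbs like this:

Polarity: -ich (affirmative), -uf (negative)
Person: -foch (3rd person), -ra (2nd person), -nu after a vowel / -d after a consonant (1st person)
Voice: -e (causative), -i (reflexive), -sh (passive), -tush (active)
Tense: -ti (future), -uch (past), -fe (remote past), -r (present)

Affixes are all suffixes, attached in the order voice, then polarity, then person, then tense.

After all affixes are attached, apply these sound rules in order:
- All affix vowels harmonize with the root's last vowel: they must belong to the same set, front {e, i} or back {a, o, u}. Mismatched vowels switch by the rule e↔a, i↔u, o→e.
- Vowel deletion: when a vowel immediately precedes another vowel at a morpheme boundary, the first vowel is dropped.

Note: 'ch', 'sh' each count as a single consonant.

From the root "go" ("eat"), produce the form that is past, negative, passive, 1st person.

Attach voice passive -sh → gosh.
Attach polarity negative -uf → goshuf.
Attach person 1st person -d (after consonant 'f') → goshufd.
Attach tense past -uch → goshufduch.
Vowel harmony: no change.
Vowel deletion: no change.

goshufduch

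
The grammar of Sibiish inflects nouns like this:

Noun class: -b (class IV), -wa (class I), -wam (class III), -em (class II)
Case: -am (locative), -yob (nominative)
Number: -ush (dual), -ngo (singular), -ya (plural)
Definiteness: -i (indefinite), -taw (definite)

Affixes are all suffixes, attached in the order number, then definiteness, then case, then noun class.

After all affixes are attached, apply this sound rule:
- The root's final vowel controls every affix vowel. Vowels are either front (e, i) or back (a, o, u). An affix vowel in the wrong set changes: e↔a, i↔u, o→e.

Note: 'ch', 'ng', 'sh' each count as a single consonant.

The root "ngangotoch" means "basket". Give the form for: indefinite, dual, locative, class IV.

Attach number dual -ush → ngangotochush.
Attach definiteness indefinite -i → ngangotochushi.
Attach case locative -am → ngangotochushiam.
Attach noun class class IV -b → ngangotochushiamb.
Apply vowel harmony: ngangotochushiamb → ngangotochushuamb.

ngangotochushuamb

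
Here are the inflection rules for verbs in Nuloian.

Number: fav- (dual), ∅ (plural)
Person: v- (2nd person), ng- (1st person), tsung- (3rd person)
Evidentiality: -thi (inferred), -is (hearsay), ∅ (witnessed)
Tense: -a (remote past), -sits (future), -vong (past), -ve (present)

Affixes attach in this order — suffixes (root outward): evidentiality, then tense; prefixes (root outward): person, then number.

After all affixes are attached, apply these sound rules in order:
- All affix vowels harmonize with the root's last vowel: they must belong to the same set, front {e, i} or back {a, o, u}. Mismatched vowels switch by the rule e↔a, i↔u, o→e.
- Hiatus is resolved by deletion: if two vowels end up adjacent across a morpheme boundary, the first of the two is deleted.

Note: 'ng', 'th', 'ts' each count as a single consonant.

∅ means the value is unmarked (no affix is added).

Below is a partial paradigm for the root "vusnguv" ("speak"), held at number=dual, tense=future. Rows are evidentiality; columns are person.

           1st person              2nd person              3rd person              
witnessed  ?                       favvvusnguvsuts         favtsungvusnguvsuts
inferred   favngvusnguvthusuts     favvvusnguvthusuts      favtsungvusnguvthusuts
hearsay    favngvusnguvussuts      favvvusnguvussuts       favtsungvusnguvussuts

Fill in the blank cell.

Attach person 1st person ng- → ngvusnguv.
evidentiality = witnessed: zero marking, form stays ngvusnguv.
Attach number dual fav- → favngvusnguv.
Attach tense future -sits → favngvusnguvsits.
Apply vowel harmony: favngvusnguvsits → favngvusnguvsuts.
Vowel deletion: no change.

favngvusnguvsuts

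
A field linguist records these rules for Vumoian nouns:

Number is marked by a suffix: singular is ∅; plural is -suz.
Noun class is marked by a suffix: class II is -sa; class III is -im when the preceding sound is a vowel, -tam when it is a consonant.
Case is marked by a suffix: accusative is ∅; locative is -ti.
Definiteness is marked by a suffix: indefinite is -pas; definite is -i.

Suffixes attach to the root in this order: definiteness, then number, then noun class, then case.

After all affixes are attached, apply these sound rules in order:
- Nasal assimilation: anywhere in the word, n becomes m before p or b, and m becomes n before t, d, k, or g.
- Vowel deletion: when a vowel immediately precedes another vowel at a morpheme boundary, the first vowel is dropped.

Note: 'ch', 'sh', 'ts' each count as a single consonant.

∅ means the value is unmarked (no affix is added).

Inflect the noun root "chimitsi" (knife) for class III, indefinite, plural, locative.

chimitsipassuztanti

Attach definiteness indefinite -pas → chimitsipas.
Attach number plural -suz → chimitsipassuz.
Attach noun class class III -tam (after consonant 'z') → chimitsipassuztam.
Attach case locative -ti → chimitsipassuztamti.
Apply nasal assimilation: chimitsipassuztamti → chimitsipassuztanti.
Vowel deletion: no change.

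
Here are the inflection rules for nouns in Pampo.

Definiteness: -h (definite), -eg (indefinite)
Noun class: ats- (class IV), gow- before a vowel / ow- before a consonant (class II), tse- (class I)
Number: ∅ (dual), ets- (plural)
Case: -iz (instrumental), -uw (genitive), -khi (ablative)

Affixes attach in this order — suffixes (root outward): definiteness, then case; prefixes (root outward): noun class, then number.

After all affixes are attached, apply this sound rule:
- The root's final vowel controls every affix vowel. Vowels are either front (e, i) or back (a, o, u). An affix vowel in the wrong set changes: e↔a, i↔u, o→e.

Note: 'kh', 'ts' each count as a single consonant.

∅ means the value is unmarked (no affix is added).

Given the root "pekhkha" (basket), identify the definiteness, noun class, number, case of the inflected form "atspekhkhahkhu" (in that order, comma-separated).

definite, class IV, dual, ablative

Segment: ats-pekhkha-h-khi.
definiteness: -h → definite.
noun class: ats- → class IV.
number: ∅ → dual.
case: -khi → ablative.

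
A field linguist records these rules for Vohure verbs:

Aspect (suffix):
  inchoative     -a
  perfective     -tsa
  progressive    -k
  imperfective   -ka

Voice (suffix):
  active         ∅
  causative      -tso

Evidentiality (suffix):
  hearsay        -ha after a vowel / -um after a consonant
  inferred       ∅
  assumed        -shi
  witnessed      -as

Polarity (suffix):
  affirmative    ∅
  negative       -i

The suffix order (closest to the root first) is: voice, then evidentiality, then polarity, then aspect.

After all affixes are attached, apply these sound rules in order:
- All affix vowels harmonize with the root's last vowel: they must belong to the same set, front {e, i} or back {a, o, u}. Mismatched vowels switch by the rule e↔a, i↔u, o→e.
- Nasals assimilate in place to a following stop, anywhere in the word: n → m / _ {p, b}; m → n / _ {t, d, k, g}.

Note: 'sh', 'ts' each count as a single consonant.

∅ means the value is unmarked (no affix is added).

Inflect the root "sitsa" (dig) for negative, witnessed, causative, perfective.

Attach voice causative -tso → sitsatso.
Attach evidentiality witnessed -as → sitsatsoas.
Attach polarity negative -i → sitsatsoasi.
Attach aspect perfective -tsa → sitsatsoasitsa.
Apply vowel harmony: sitsatsoasitsa → sitsatsoasutsa.
Nasal assimilation: no change.

sitsatsoasutsa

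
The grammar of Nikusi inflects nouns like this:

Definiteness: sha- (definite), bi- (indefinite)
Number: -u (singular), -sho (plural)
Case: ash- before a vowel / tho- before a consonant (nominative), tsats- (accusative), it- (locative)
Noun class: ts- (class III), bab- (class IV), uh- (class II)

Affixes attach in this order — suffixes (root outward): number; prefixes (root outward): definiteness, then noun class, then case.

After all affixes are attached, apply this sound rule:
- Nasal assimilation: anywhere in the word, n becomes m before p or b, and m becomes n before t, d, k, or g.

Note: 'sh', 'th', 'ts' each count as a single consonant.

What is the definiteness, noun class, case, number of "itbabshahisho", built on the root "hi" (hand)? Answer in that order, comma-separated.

Segment: it-bab-sha-hi-sho.
definiteness: sha- → definite.
noun class: bab- → class IV.
case: it- → locative.
number: -sho → plural.

definite, class IV, locative, plural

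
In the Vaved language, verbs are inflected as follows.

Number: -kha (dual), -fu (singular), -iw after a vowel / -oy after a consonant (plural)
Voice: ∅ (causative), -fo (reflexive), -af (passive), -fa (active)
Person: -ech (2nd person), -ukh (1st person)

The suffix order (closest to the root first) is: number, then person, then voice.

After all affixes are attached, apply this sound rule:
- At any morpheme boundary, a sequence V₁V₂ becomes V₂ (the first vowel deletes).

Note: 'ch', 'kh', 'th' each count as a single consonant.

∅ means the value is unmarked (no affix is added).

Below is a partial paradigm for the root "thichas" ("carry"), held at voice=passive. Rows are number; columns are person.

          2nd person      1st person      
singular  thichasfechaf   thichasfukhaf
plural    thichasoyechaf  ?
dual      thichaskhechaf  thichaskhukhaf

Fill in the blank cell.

thichasoyukhaf

Attach number plural -oy (after consonant 's') → thichasoy.
Attach person 1st person -ukh → thichasoyukh.
Attach voice passive -af → thichasoyukhaf.
Vowel deletion: no change.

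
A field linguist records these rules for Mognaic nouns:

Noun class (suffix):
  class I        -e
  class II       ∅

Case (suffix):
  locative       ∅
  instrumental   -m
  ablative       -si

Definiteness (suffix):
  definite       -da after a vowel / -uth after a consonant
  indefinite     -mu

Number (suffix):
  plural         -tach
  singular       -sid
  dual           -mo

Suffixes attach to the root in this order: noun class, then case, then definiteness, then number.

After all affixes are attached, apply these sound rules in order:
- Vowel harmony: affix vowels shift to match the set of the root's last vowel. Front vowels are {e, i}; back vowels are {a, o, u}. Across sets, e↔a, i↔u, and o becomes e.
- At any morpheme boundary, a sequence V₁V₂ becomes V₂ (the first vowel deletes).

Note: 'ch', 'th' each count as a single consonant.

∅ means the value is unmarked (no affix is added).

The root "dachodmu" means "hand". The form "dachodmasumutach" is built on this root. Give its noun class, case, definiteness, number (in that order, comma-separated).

class I, ablative, indefinite, plural

Segment: dachodmu-e-si-mu-tach.
noun class: -e → class I.
case: -si → ablative.
definiteness: -mu → indefinite.
number: -tach → plural.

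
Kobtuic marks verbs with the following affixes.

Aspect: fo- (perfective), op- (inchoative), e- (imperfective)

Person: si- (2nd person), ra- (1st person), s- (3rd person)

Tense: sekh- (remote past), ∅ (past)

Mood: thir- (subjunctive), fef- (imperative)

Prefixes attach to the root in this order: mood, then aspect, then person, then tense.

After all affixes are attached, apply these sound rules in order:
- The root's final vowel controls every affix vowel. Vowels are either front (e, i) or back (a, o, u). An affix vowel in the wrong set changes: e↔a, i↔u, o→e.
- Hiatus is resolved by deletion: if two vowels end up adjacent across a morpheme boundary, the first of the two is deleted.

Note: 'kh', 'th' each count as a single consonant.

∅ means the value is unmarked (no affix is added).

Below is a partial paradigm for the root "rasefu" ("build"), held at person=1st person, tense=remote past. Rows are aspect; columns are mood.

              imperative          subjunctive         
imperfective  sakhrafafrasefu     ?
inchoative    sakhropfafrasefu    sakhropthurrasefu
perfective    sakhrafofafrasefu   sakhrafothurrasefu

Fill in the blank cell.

Attach mood subjunctive thir- → thirrasefu.
Attach aspect imperfective e- → ethirrasefu.
Attach person 1st person ra- → raethirrasefu.
Attach tense remote past sekh- → sekhraethirrasefu.
Apply vowel harmony: sekhraethirrasefu → sakhraathurrasefu.
Apply vowel deletion: sakhraathurrasefu → sakhrathurrasefu.

sakhrathurrasefu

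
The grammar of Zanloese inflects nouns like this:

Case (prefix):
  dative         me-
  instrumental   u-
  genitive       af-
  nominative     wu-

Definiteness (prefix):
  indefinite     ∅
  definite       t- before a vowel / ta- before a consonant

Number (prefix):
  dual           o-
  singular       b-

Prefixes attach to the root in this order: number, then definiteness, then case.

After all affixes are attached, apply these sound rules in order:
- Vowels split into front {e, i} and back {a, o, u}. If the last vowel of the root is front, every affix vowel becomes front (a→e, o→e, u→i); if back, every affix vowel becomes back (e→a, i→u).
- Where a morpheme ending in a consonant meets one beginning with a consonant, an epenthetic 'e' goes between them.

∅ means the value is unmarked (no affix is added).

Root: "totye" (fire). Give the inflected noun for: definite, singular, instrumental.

Attach number singular b- → btotye.
Attach definiteness definite ta- (before consonant 'b') → tabtotye.
Attach case instrumental u- → utabtotye.
Apply vowel harmony: utabtotye → itebtotye.
Apply epenthesis: itebtotye → itebetotye.

itebetotye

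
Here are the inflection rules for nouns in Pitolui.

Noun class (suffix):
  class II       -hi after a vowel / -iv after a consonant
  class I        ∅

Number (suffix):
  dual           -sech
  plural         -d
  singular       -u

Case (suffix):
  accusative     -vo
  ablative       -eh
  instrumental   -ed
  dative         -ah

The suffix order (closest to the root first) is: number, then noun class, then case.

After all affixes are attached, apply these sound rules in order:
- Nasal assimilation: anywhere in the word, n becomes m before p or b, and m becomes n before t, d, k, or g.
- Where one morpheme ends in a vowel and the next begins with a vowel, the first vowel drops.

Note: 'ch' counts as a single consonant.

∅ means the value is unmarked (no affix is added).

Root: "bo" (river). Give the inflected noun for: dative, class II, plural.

bodivah

Attach number plural -d → bod.
Attach noun class class II -iv (after consonant 'd') → bodiv.
Attach case dative -ah → bodivah.
Nasal assimilation: no change.
Vowel deletion: no change.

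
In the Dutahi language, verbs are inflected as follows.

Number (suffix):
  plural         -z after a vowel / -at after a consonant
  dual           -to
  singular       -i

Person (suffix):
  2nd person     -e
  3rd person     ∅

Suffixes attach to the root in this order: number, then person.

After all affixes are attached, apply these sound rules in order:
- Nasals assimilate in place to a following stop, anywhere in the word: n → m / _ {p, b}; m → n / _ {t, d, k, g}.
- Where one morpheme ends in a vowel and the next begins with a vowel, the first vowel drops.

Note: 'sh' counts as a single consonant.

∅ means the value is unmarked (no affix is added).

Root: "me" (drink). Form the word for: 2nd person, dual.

mete

Attach number dual -to → meto.
Attach person 2nd person -e → metoe.
Nasal assimilation: no change.
Apply vowel deletion: metoe → mete.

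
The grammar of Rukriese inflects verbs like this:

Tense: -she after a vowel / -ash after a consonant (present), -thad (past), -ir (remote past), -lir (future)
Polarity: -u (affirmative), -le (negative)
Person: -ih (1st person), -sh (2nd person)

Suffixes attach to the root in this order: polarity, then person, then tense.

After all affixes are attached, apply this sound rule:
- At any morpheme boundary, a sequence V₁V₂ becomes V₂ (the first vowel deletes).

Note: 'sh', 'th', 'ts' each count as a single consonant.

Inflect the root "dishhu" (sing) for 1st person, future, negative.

Attach polarity negative -le → dishhule.
Attach person 1st person -ih → dishhuleih.
Attach tense future -lir → dishhuleihlir.
Apply vowel deletion: dishhuleihlir → dishhulihlir.

dishhulihlir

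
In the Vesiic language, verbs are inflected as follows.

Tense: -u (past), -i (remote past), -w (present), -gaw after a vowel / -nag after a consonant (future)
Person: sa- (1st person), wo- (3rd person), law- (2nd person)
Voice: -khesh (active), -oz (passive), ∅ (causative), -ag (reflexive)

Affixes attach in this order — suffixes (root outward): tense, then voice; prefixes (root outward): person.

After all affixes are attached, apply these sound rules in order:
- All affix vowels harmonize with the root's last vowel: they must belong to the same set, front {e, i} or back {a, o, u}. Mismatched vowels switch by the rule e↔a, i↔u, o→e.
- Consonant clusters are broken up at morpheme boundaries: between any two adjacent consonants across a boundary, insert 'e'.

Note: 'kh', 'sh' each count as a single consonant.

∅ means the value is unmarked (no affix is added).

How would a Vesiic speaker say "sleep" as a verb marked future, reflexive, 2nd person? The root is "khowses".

lewekhowsesenegeg

Attach person 2nd person law- → lawkhowses.
Attach tense future -nag (after consonant 's') → lawkhowsesnag.
Attach voice reflexive -ag → lawkhowsesnagag.
Apply vowel harmony: lawkhowsesnagag → lewkhowsesnegeg.
Apply epenthesis: lewkhowsesnegeg → lewekhowsesenegeg.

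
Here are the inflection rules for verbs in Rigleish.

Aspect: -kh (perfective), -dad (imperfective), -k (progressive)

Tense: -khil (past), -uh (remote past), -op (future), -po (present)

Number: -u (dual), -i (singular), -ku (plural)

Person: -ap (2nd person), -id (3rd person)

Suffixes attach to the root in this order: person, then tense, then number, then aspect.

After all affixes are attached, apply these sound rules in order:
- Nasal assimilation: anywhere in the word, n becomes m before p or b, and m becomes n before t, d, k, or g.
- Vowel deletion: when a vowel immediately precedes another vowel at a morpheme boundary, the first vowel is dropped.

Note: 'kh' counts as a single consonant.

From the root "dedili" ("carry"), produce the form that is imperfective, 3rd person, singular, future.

dedilidopidad

Attach person 3rd person -id → dediliid.
Attach tense future -op → dediliidop.
Attach number singular -i → dediliidopi.
Attach aspect imperfective -dad → dediliidopidad.
Nasal assimilation: no change.
Apply vowel deletion: dediliidopidad → dedilidopidad.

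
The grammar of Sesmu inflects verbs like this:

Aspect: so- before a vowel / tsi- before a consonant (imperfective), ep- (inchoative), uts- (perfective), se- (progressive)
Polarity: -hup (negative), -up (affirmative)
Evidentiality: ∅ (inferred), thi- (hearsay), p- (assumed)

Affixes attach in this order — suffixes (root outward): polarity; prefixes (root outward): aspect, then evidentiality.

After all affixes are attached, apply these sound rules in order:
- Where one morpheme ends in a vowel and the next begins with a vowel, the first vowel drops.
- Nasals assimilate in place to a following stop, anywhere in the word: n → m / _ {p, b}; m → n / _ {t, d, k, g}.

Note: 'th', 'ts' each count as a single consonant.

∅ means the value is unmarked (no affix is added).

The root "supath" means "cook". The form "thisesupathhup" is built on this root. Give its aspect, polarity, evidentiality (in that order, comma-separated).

progressive, negative, hearsay

Segment: thi-se-supath-hup.
aspect: se- → progressive.
polarity: -hup → negative.
evidentiality: thi- → hearsay.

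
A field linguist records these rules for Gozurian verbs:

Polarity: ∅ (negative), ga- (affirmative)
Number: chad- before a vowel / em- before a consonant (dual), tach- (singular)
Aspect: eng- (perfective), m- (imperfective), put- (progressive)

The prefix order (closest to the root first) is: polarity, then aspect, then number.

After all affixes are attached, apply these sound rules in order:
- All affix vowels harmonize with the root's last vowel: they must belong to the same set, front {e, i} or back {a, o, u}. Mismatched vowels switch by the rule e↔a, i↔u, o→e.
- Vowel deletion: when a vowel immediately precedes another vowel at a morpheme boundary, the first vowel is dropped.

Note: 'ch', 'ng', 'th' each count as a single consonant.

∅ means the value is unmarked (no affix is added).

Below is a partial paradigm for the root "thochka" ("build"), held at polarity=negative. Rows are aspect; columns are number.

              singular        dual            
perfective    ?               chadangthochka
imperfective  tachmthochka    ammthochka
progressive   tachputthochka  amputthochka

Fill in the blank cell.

polarity = negative: zero marking, form stays thochka.
Attach aspect perfective eng- → engthochka.
Attach number singular tach- → tachengthochka.
Apply vowel harmony: tachengthochka → tachangthochka.
Vowel deletion: no change.

tachangthochka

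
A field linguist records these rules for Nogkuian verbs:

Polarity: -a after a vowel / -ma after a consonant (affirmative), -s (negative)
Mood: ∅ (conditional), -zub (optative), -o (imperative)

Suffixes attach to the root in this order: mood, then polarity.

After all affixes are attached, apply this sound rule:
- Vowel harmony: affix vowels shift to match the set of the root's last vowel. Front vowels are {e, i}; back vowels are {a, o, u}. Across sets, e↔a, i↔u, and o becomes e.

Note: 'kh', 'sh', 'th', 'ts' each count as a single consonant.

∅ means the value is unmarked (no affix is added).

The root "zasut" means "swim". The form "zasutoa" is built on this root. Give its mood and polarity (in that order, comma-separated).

imperative, affirmative

Segment: zasut-o-a.
mood: -o → imperative.
polarity: -a/ma → affirmative.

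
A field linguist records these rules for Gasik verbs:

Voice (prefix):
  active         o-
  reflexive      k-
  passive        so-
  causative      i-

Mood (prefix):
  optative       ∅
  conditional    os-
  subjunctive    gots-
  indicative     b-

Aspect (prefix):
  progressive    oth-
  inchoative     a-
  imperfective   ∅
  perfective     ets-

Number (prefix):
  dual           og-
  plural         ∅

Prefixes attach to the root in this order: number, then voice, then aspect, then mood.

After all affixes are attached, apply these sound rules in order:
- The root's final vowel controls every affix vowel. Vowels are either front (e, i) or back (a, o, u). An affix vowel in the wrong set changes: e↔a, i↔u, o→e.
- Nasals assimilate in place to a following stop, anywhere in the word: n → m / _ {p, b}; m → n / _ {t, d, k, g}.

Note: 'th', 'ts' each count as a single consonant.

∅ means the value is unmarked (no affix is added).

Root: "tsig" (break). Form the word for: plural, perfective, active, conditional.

number = plural: zero marking, form stays tsig.
Attach voice active o- → otsig.
Attach aspect perfective ets- → etsotsig.
Attach mood conditional os- → osetsotsig.
Apply vowel harmony: osetsotsig → esetsetsig.
Nasal assimilation: no change.

esetsetsig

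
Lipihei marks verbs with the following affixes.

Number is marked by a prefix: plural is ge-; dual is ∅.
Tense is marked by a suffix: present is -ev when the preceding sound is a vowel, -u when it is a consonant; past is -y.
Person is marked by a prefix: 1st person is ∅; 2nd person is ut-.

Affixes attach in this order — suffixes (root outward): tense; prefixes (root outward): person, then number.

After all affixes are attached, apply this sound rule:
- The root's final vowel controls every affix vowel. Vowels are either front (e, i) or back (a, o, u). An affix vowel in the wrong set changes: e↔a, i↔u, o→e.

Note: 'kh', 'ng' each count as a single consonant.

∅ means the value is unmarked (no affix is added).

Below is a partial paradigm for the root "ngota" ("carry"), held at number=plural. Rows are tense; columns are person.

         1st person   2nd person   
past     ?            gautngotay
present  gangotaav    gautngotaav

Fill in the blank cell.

gangotay

person = 1st person: zero marking, form stays ngota.
Attach number plural ge- → gengota.
Attach tense past -y → gengotay.
Apply vowel harmony: gengotay → gangotay.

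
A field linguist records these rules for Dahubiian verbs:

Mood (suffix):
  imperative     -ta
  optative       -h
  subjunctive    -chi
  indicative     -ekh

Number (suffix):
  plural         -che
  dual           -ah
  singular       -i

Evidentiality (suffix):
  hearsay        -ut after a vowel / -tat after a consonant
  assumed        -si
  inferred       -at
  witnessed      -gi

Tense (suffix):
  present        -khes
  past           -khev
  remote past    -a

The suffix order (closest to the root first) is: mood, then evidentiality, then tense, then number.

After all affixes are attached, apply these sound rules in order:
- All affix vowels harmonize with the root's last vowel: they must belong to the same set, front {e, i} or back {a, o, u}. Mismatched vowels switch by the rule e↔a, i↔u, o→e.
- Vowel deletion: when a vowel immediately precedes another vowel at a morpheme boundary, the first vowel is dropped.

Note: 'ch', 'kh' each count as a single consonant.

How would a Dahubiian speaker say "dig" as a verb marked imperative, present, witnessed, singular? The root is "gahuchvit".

gahuchvittegikhesi

Attach mood imperative -ta → gahuchvitta.
Attach evidentiality witnessed -gi → gahuchvittagi.
Attach tense present -khes → gahuchvittagikhes.
Attach number singular -i → gahuchvittagikhesi.
Apply vowel harmony: gahuchvittagikhesi → gahuchvittegikhesi.
Vowel deletion: no change.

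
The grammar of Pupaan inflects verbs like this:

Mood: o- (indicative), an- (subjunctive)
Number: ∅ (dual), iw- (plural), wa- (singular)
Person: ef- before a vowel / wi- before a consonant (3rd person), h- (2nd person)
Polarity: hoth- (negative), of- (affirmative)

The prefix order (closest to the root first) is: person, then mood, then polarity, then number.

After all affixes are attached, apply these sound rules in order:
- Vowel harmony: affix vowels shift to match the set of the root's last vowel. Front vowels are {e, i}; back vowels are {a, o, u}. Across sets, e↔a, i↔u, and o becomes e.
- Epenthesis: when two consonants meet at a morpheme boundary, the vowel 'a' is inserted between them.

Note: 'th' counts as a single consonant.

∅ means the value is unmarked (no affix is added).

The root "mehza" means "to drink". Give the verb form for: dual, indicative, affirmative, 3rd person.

ofowumehza

Attach person 3rd person wi- (before consonant 'm') → wimehza.
Attach mood indicative o- → owimehza.
Attach polarity affirmative of- → ofowimehza.
number = dual: zero marking, form stays ofowimehza.
Apply vowel harmony: ofowimehza → ofowumehza.
Epenthesis: no change.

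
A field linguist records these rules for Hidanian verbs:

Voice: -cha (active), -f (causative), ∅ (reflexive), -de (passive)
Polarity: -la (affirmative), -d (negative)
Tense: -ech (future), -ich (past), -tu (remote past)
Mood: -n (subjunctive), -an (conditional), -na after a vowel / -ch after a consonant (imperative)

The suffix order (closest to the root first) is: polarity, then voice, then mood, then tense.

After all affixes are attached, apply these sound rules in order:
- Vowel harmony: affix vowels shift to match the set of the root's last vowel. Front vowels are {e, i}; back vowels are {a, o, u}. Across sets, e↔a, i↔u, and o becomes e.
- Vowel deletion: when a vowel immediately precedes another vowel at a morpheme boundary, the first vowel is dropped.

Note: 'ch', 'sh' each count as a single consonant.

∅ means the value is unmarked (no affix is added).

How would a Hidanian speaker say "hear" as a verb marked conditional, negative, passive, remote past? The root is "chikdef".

chikdefddenti

Attach polarity negative -d → chikdefd.
Attach voice passive -de → chikdefdde.
Attach mood conditional -an → chikdefddean.
Attach tense remote past -tu → chikdefddeantu.
Apply vowel harmony: chikdefddeantu → chikdefddeenti.
Apply vowel deletion: chikdefddeenti → chikdefddenti.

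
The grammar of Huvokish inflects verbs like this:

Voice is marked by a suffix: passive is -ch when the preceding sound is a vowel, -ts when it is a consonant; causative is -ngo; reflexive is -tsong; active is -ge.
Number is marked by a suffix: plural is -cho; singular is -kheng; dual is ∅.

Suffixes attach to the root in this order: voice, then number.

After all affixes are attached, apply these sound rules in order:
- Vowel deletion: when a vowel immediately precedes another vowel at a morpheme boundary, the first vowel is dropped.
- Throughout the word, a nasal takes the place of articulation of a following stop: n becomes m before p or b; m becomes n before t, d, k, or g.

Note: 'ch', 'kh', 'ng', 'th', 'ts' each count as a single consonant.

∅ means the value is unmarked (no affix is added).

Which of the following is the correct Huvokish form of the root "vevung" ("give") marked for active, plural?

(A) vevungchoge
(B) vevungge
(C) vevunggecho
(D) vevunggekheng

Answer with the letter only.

C

Attach voice active -ge → vevungge.
Attach number plural -cho → vevunggecho.
Vowel deletion: no change.
Nasal assimilation: no change.
So the correct form is vevunggecho, option (C).
(D) vevunggekheng is wrong: it uses singular instead of plural for number.
(B) vevungge is wrong: it uses dual instead of plural for number.
(A) vevungchoge is wrong: it has the affixes in the wrong order.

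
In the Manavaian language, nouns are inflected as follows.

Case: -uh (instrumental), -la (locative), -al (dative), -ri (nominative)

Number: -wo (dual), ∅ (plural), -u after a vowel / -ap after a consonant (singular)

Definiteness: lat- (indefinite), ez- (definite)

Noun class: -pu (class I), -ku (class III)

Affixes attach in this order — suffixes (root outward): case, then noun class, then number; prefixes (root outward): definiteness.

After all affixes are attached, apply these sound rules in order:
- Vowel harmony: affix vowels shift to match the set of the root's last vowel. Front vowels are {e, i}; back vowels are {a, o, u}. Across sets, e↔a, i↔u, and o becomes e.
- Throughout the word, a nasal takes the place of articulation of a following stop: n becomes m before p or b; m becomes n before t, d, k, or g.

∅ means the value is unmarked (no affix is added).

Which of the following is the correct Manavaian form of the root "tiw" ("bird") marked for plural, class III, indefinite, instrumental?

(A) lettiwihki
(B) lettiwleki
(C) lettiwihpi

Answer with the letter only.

A

Attach case instrumental -uh → tiwuh.
Attach noun class class III -ku → tiwuhku.
number = plural: zero marking, form stays tiwuhku.
Attach definiteness indefinite lat- → lattiwuhku.
Apply vowel harmony: lattiwuhku → lettiwihki.
Nasal assimilation: no change.
So the correct form is lettiwihki, option (A).
(C) lettiwihpi is wrong: it uses class I instead of class III for noun class.
(B) lettiwleki is wrong: it uses locative instead of instrumental for case.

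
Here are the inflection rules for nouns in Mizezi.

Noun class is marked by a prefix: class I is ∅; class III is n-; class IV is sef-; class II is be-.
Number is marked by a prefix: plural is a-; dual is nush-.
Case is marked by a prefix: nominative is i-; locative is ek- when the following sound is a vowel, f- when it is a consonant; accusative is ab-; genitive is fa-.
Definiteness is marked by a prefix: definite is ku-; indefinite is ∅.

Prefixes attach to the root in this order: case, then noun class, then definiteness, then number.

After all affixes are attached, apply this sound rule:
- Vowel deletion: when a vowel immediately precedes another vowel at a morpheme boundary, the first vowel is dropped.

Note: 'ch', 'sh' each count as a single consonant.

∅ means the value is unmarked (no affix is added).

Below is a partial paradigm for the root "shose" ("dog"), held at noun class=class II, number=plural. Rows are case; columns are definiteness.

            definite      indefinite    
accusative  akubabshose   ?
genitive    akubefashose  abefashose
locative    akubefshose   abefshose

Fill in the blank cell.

Attach case accusative ab- → abshose.
Attach noun class class II be- → beabshose.
definiteness = indefinite: zero marking, form stays beabshose.
Attach number plural a- → abeabshose.
Apply vowel deletion: abeabshose → ababshose.

ababshose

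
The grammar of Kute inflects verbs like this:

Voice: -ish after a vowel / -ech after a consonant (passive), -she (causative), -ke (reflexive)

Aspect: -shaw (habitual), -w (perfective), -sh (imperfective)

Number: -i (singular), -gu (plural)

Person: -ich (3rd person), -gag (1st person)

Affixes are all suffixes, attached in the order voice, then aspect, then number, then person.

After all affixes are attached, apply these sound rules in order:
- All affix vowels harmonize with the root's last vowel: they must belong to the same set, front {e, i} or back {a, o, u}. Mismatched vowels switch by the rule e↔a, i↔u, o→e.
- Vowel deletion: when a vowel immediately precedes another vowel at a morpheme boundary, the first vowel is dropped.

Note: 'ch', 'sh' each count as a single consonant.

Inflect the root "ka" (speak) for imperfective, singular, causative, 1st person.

kashashugag

Attach voice causative -she → kashe.
Attach aspect imperfective -sh → kashesh.
Attach number singular -i → kasheshi.
Attach person 1st person -gag → kasheshigag.
Apply vowel harmony: kasheshigag → kashashugag.
Vowel deletion: no change.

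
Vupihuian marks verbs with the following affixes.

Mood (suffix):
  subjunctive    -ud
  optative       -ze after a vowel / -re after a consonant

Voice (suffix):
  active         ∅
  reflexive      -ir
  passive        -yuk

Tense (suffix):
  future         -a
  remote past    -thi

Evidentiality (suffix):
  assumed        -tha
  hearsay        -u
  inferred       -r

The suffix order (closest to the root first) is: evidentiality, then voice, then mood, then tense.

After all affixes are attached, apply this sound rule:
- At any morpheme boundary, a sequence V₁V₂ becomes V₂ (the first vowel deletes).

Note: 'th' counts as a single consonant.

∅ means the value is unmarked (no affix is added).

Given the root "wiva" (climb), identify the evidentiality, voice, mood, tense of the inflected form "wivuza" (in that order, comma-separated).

Segment: wiva-u-ze-a.
evidentiality: -u → hearsay.
voice: ∅ → active.
mood: -ze/re → optative.
tense: -a → future.

hearsay, active, optative, future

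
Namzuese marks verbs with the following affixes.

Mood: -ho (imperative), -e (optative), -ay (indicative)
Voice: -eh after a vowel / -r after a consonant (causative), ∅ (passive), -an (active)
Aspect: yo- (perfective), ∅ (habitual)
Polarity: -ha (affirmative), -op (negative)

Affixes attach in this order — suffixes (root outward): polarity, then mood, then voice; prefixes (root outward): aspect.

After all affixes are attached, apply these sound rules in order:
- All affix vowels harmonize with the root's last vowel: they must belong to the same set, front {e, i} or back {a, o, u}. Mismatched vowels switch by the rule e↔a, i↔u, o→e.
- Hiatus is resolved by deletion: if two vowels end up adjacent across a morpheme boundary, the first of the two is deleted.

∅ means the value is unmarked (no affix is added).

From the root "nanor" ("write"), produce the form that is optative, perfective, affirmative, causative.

yonanorhah

Attach polarity affirmative -ha → nanorha.
Attach mood optative -e → nanorhae.
Attach voice causative -eh (after vowel 'e') → nanorhaeeh.
Attach aspect perfective yo- → yonanorhaeeh.
Apply vowel harmony: yonanorhaeeh → yonanorhaaah.
Apply vowel deletion: yonanorhaaah → yonanorhah.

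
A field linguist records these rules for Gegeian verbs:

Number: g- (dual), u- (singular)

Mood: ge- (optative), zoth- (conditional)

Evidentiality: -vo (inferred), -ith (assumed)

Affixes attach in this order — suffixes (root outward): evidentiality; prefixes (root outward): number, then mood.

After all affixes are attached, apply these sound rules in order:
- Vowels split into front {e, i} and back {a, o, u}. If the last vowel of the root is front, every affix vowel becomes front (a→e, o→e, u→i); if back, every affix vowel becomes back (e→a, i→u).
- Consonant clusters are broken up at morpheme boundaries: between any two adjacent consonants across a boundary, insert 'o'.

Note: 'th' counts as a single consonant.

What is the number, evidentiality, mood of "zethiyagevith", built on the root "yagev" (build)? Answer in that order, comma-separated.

singular, assumed, conditional

Segment: zoth-u-yagev-ith.
number: u- → singular.
evidentiality: -ith → assumed.
mood: zoth- → conditional.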